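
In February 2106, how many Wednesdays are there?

4

February 2106 has 28 days and begins on Monday.
The first Wednesday is February 3.
Wednesdays fall on 3, 10, 17, 24 — that's 4.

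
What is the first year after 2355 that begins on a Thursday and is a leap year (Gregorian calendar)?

2376

Jan 1 advances by 2 weekdays after a leap year and by 1 after a common year.
2355: Jan 1 is Saturday.
2356: Sunday (leap)
2357: Tuesday
2358: Wednesday
2359: Thursday
2360: Friday (leap)
2361: Sunday
2362: Monday
2363: Tuesday
2364: Wednesday (leap)
2365: Friday
2366: Saturday
2367: Sunday
2368: Monday (leap)
2369: Wednesday
2370: Thursday
2371: Friday
2372: Saturday (leap)
2373: Monday
2374: Tuesday
2375: Wednesday
2376: Thursday (leap)
2376 begins on a Thursday and is a leap year.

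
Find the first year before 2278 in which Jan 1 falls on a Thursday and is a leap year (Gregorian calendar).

2252

Jan 1 advances by 2 weekdays after a leap year and by 1 after a common year.
2278: Jan 1 is Tuesday.
2277: Monday
2276: Saturday (leap)
2275: Friday
2274: Thursday
2273: Wednesday
2272: Monday (leap)
2271: Sunday
2270: Saturday
2269: Friday
2268: Wednesday (leap)
2267: Tuesday
2266: Monday
2265: Sunday
2264: Friday (leap)
2263: Thursday
2262: Wednesday
2261: Tuesday
2260: Sunday (leap)
2259: Saturday
2258: Friday
2257: Thursday
2256: Tuesday (leap)
2255: Monday
2254: Sunday
2253: Saturday
2252: Thursday (leap)
2252 begins on a Thursday and is a leap year.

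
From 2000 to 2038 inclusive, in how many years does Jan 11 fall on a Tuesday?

Track Jan 11's weekday year by year (advancing +1, or +2 across a Feb 29):
  2000: Tue ✓  2001: Thu (+2)  2002: Fri (+1)  2003: Sat (+1)  2004: Sun (+1)
  2005: Tue (+2) ✓  2006: Wed (+1)  2007: Thu (+1)  2008: Fri (+1)  2009: Sun (+2)
  2010: Mon (+1)  2011: Tue (+1) ✓  2012: Wed (+1)  2013: Fri (+2)  … (11 more years) …
  2025: Sat (+2)  2026: Sun (+1)  2027: Mon (+1)  2028: Tue (+1) ✓  2029: Thu (+2)
  2030: Fri (+1)  2031: Sat (+1)  2032: Sun (+1)  2033: Tue (+2) ✓  2034: Wed (+1)
  2035: Thu (+1)  2036: Fri (+1)  2037: Sun (+2)  2038: Mon (+1)
Tuesday years: 2000, 2005, 2011, 2022, 2028, 2033 — 6 in total.

6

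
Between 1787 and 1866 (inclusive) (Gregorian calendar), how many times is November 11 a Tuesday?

Track November 11's weekday year by year (advancing +1, or +2 across a Feb 29):
  1787: Sun  1788: Tue (+2) ✓  1789: Wed (+1)  1790: Thu (+1)  1791: Fri (+1)
  1792: Sun (+2)  1793: Mon (+1)  1794: Tue (+1) ✓  1795: Wed (+1)  1796: Fri (+2)
  1797: Sat (+1)  1798: Sun (+1)  1799: Mon (+1)  1800: Tue (+1) ✓  … (52 more years) …
  1853: Fri (+1)  1854: Sat (+1)  1855: Sun (+1)  1856: Tue (+2) ✓  1857: Wed (+1)
  1858: Thu (+1)  1859: Fri (+1)  1860: Sun (+2)  1861: Mon (+1)  1862: Tue (+1) ✓
  1863: Wed (+1)  1864: Fri (+2)  1865: Sat (+1)  1866: Sun (+1)
Tuesday years: 1788, 1794, 1800, 1806, 1817, 1823, 1828, 1834, 1845, 1851, 1856, 1862 — 12 in total.

12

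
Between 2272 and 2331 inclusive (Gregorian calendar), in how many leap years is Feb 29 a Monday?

2

Leap years in 2272–2331: 14 of them.
Feb 29 weekday advances by 5 (mod 7) from one leap year to the next four years later (or differs when a century non-leap intervenes).
Leap-day weekdays: 2272:Thu 2276:Tue 2280:Sun 2284:Fri 2288:Wed 2292:Mon✓ 2296:Sat 2304:Mon✓ 2308:Sat 2312:Thu 2316:Tue 2320:Sun 2324:Fri 2328:Wed
Monday: 2292, 2304 → 2.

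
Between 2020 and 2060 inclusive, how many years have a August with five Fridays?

August has 31 days; it has five Fridays when Friday falls among the first (month-length − 28) days — i.e. when August 1 is one of Friday/Thursday/Wednesday.
August 1 by year: 2020:Sat 2021:Sun 2022:Mon 2023:Tue 2024:Thu✓ 2025:Fri✓ 2026:Sat 2027:Sun 2028:Tue 2029:Wed✓ 2030:Thu✓ 2031:Fri✓ 2032:Sun 2033:Mon 2034:Tue …(11 more)… 2046:Wed✓ 2047:Thu✓ 2048:Sat 2049:Sun 2050:Mon 2051:Tue 2052:Thu✓ 2053:Fri✓ 2054:Sat 2055:Sun 2056:Tue 2057:Wed✓ 2058:Thu✓ 2059:Fri✓ 2060:Sun
Years with five Fridays: 2024, 2025, 2029, 2030, 2031, 2035, 2036, 2040, 2041, 2042, 2046, 2047, 2052, 2053, 2057, 2058, 2059 → 17.

17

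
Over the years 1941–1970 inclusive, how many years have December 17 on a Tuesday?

4

Track December 17's weekday year by year (advancing +1, or +2 across a Feb 29):
  1941: Wed  1942: Thu (+1)  1943: Fri (+1)  1944: Sun (+2)  1945: Mon (+1)
  1946: Tue (+1) ✓  1947: Wed (+1)  1948: Fri (+2)  1949: Sat (+1)  1950: Sun (+1)
  1951: Mon (+1)  1952: Wed (+2)  1953: Thu (+1)  1954: Fri (+1)  1955: Sat (+1)
  1956: Mon (+2)  1957: Tue (+1) ✓  1958: Wed (+1)  1959: Thu (+1)  1960: Sat (+2)
  1961: Sun (+1)  1962: Mon (+1)  1963: Tue (+1) ✓  1964: Thu (+2)  1965: Fri (+1)
  1966: Sat (+1)  1967: Sun (+1)  1968: Tue (+2) ✓  1969: Wed (+1)  1970: Thu (+1)
Tuesday years: 1946, 1957, 1963, 1968 — 4 in total.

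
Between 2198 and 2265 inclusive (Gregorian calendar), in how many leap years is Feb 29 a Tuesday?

Leap years in 2198–2265: 16 of them.
Feb 29 weekday advances by 5 (mod 7) from one leap year to the next four years later (or differs when a century non-leap intervenes).
Leap-day weekdays: 2204:Wed 2208:Mon 2212:Sat 2216:Thu 2220:Tue✓ 2224:Sun 2228:Fri 2232:Wed 2236:Mon 2240:Sat 2244:Thu 2248:Tue✓ 2252:Sun 2256:Fri 2260:Wed 2264:Mon
Tuesday: 2220, 2248 → 2.

2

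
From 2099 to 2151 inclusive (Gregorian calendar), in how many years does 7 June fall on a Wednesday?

Track 7 June's weekday year by year (advancing +1, or +2 across a Feb 29):
  2099: Sun  2100: Mon (+1)  2101: Tue (+1)  2102: Wed (+1) ✓  2103: Thu (+1)
  2104: Sat (+2)  2105: Sun (+1)  2106: Mon (+1)  2107: Tue (+1)  2108: Thu (+2)
  2109: Fri (+1)  2110: Sat (+1)  2111: Sun (+1)  2112: Tue (+2)  … (25 more years) …
  2138: Sat (+1)  2139: Sun (+1)  2140: Tue (+2)  2141: Wed (+1) ✓  2142: Thu (+1)
  2143: Fri (+1)  2144: Sun (+2)  2145: Mon (+1)  2146: Tue (+1)  2147: Wed (+1) ✓
  2148: Fri (+2)  2149: Sat (+1)  2150: Sun (+1)  2151: Mon (+1)
Wednesday years: 2102, 2113, 2119, 2124, 2130, 2141, 2147 — 7 in total.

7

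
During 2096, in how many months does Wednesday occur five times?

A month of length L has five Wednesdays iff its first Wednesday is on day ≤ L−28 (so day 1–3 in a 31-day month, 1–2 in a 30-day month, day 1 in a leap February).
Checking each month of 2096: Jan starts Sun (31d); Feb starts Wed (29d) ✓; Mar starts Thu (31d); Apr starts Sun (30d); May starts Tue (31d) ✓; Jun starts Fri (30d); Jul starts Sun (31d); Aug starts Wed (31d) ✓; Sep starts Sat (30d); Oct starts Mon (31d) ✓; Nov starts Thu (30d); Dec starts Sat (31d).
Five-Wednesday months: February, May, August, October → 4.

4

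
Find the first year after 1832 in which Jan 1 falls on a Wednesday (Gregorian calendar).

Jan 1 advances by 2 weekdays after a leap year and by 1 after a common year.
1832: Jan 1 is Sunday (leap).
1833: Tuesday
1834: Wednesday
1834 begins on a Wednesday

1834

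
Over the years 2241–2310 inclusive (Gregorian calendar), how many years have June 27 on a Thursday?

Track June 27's weekday year by year (advancing +1, or +2 across a Feb 29):
  2241: Sun  2242: Mon (+1)  2243: Tue (+1)  2244: Thu (+2) ✓  2245: Fri (+1)
  2246: Sat (+1)  2247: Sun (+1)  2248: Tue (+2)  2249: Wed (+1)  2250: Thu (+1) ✓
  2251: Fri (+1)  2252: Sun (+2)  2253: Mon (+1)  2254: Tue (+1)  … (42 more years) …
  2297: Sun (+1)  2298: Mon (+1)  2299: Tue (+1)  2300: Wed (+1)  2301: Thu (+1) ✓
  2302: Fri (+1)  2303: Sat (+1)  2304: Mon (+2)  2305: Tue (+1)  2306: Wed (+1)
  2307: Thu (+1) ✓  2308: Sat (+2)  2309: Sun (+1)  2310: Mon (+1)
Thursday years: 2244, 2250, 2261, 2267, 2272, 2278, 2289, 2295, 2301, 2307 — 10 in total.

10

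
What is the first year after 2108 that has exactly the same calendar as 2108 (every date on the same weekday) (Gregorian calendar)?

Two years share a calendar iff Jan 1 falls on the same weekday and both are leap or both are common. 2108: Jan 1 is Sunday, leap year.
2109: Jan 1 Tuesday, common
2110: Jan 1 Wednesday, common
2111: Jan 1 Thursday, common
2112: Jan 1 Friday, leap
2113: Jan 1 Sunday, common
2114: Jan 1 Monday, common
2115: Jan 1 Tuesday, common
2116: Jan 1 Wednesday, leap
2117: Jan 1 Friday, common
2118: Jan 1 Saturday, common
2119: Jan 1 Sunday, common
2120: Jan 1 Monday, leap
2121: Jan 1 Wednesday, common
2122: Jan 1 Thursday, common
2123: Jan 1 Friday, common
2124: Jan 1 Saturday, leap
2125: Jan 1 Monday, common
2126: Jan 1 Tuesday, common
2127: Jan 1 Wednesday, common
2128: Jan 1 Thursday, leap
2129: Jan 1 Saturday, common
2130: Jan 1 Sunday, common
2131: Jan 1 Monday, common
2132: Jan 1 Tuesday, leap
2133: Jan 1 Thursday, common
2134: Jan 1 Friday, common
2135: Jan 1 Saturday, common
2136: Jan 1 Sunday, leap
2136 matches on both conditions.

2136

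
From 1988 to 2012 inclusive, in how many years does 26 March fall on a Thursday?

Track 26 March's weekday year by year (advancing +1, or +2 across a Feb 29):
  1988: Sat  1989: Sun (+1)  1990: Mon (+1)  1991: Tue (+1)  1992: Thu (+2) ✓
  1993: Fri (+1)  1994: Sat (+1)  1995: Sun (+1)  1996: Tue (+2)  1997: Wed (+1)
  1998: Thu (+1) ✓  1999: Fri (+1)  2000: Sun (+2)  2001: Mon (+1)  2002: Tue (+1)
  2003: Wed (+1)  2004: Fri (+2)  2005: Sat (+1)  2006: Sun (+1)  2007: Mon (+1)
  2008: Wed (+2)  2009: Thu (+1) ✓  2010: Fri (+1)  2011: Sat (+1)  2012: Mon (+2)
Thursday years: 1992, 1998, 2009 — 3 in total.

3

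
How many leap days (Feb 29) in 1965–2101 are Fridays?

5

Leap years in 1965–2101: 33 of them.
Feb 29 weekday advances by 5 (mod 7) from one leap year to the next four years later (or differs when a century non-leap intervenes).
Leap-day weekdays: 1968:Thu 1972:Tue 1976:Sun 1980:Fri✓ 1984:Wed 1988:Mon 1992:Sat 1996:Thu 2000:Tue 2004:Sun 2008:Fri✓ 2012:Wed 2016:Mon …(7 more)… 2048:Sat 2052:Thu 2056:Tue 2060:Sun 2064:Fri✓ 2068:Wed 2072:Mon 2076:Sat 2080:Thu 2084:Tue 2088:Sun 2092:Fri✓ 2096:Wed
Friday: 1980, 2008, 2036, 2064, 2092 → 5.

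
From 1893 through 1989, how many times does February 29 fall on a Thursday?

Leap years in 1893–1989: 23 of them.
Feb 29 weekday advances by 5 (mod 7) from one leap year to the next four years later (or differs when a century non-leap intervenes).
Leap-day weekdays: 1896:Sat 1904:Mon 1908:Sat 1912:Thu✓ 1916:Tue 1920:Sun 1924:Fri 1928:Wed 1932:Mon 1936:Sat 1940:Thu✓ 1944:Tue 1948:Sun 1952:Fri 1956:Wed 1960:Mon 1964:Sat 1968:Thu✓ 1972:Tue 1976:Sun 1980:Fri 1984:Wed 1988:Mon
Thursday: 1912, 1940, 1968 → 3.

3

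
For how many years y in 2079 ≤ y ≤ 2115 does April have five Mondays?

11

April has 30 days; it has five Mondays when Monday falls among the first (month-length − 28) days — i.e. when April 1 is one of Monday/Sunday.
April 1 by year: 2079:Sat 2080:Mon✓ 2081:Tue 2082:Wed 2083:Thu 2084:Sat 2085:Sun✓ 2086:Mon✓ 2087:Tue 2088:Thu 2089:Fri 2090:Sat 2091:Sun✓ 2092:Tue 2093:Wed …(7 more)… 2101:Fri 2102:Sat 2103:Sun✓ 2104:Tue 2105:Wed 2106:Thu 2107:Fri 2108:Sun✓ 2109:Mon✓ 2110:Tue 2111:Wed 2112:Fri 2113:Sat 2114:Sun✓ 2115:Mon✓
Years with five Mondays: 2080, 2085, 2086, 2091, 2096, 2097, 2103, 2108, 2109, 2114, 2115 → 11.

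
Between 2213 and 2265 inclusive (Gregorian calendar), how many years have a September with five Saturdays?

15

September has 30 days; it has five Saturdays when Saturday falls among the first (month-length − 28) days — i.e. when September 1 is one of Saturday/Friday.
September 1 by year: 2213:Wed 2214:Thu 2215:Fri✓ 2216:Sun 2217:Mon 2218:Tue 2219:Wed 2220:Fri✓ 2221:Sat✓ 2222:Sun 2223:Mon 2224:Wed 2225:Thu 2226:Fri✓ 2227:Sat✓ …(23 more)… 2251:Mon 2252:Wed 2253:Thu 2254:Fri✓ 2255:Sat✓ 2256:Mon 2257:Tue 2258:Wed 2259:Thu 2260:Sat✓ 2261:Sun 2262:Mon 2263:Tue 2264:Thu 2265:Fri✓
Years with five Saturdays: 2215, 2220, 2221, 2226, 2227, 2232, 2237, 2238, 2243, 2248, 2249, 2254, 2255, 2260, 2265 → 15.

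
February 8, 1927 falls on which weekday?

January 1, 1927 is a Saturday.
February 8 is day 39 of the year, i.e. 38 days after Jan 1.
38 mod 7 = 3, so advance 3 weekdays from Saturday: Tuesday.

Tuesday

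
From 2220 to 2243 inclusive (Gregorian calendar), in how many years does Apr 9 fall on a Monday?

Track Apr 9's weekday year by year (advancing +1, or +2 across a Feb 29):
  2220: Sun  2221: Mon (+1) ✓  2222: Tue (+1)  2223: Wed (+1)  2224: Fri (+2)
  2225: Sat (+1)  2226: Sun (+1)  2227: Mon (+1) ✓  2228: Wed (+2)  2229: Thu (+1)
  2230: Fri (+1)  2231: Sat (+1)  2232: Mon (+2) ✓  2233: Tue (+1)  2234: Wed (+1)
  2235: Thu (+1)  2236: Sat (+2)  2237: Sun (+1)  2238: Mon (+1) ✓  2239: Tue (+1)
  2240: Thu (+2)  2241: Fri (+1)  2242: Sat (+1)  2243: Sun (+1)
Monday years: 2221, 2227, 2232, 2238 — 4 in total.

4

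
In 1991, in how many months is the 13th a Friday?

2

Check the 13th of each month of 1991: Jan 13: Sun, Feb 13: Wed, Mar 13: Wed, Apr 13: Sat, May 13: Mon, Jun 13: Thu, Jul 13: Sat, Aug 13: Tue, Sep 13: Fri, Oct 13: Sun, Nov 13: Wed, Dec 13: Fri.
Friday occurs in September, December — 2 months.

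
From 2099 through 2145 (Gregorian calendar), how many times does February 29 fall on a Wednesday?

Leap years in 2099–2145: 11 of them.
Feb 29 weekday advances by 5 (mod 7) from one leap year to the next four years later (or differs when a century non-leap intervenes).
Leap-day weekdays: 2104:Fri 2108:Wed✓ 2112:Mon 2116:Sat 2120:Thu 2124:Tue 2128:Sun 2132:Fri 2136:Wed✓ 2140:Mon 2144:Sat
Wednesday: 2108, 2136 → 2.

2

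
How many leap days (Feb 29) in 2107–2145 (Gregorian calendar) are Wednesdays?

Leap years in 2107–2145: 10 of them.
Feb 29 weekday advances by 5 (mod 7) from one leap year to the next four years later (or differs when a century non-leap intervenes).
Leap-day weekdays: 2108:Wed✓ 2112:Mon 2116:Sat 2120:Thu 2124:Tue 2128:Sun 2132:Fri 2136:Wed✓ 2140:Mon 2144:Sat
Wednesday: 2108, 2136 → 2.

2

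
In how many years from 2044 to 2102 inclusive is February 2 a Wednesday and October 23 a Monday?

2

Check each year's weekday for February 2 and October 23:
  2044: Tue/Sun  2045: Thu/Mon  2046: Fri/Tue  2047: Sat/Wed  2048: Sun/Fri  2049: Tue/Sat  2050: Wed/Sun  2051: Thu/Mon  2052: Fri/Wed  2053: Sun/Thu  2054: Mon/Fri  2055: Tue/Sat  2056: Wed/Mon ✓  2057: Fri/Tue  …(31 more)…  2089: Wed/Sun  2090: Thu/Mon  2091: Fri/Tue  2092: Sat/Thu  2093: Mon/Fri  2094: Tue/Sat  2095: Wed/Sun  2096: Thu/Tue  2097: Sat/Wed  2098: Sun/Thu  2099: Mon/Fri  2100: Tue/Sat  2101: Wed/Sun  2102: Thu/Mon
Both conditions hold in: 2056, 2084 — 2.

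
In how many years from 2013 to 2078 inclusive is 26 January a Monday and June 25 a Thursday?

Check each year's weekday for 26 January and June 25:
  2013: Sat/Tue  2014: Sun/Wed  2015: Mon/Thu ✓  2016: Tue/Sat  2017: Thu/Sun  2018: Fri/Mon  2019: Sat/Tue  2020: Sun/Thu  2021: Tue/Fri  2022: Wed/Sat  2023: Thu/Sun  2024: Fri/Tue  2025: Sun/Wed  2026: Mon/Thu ✓  …(38 more)…  2065: Mon/Thu ✓  2066: Tue/Fri  2067: Wed/Sat  2068: Thu/Mon  2069: Sat/Tue  2070: Sun/Wed  2071: Mon/Thu ✓  2072: Tue/Sat  2073: Thu/Sun  2074: Fri/Mon  2075: Sat/Tue  2076: Sun/Thu  2077: Tue/Fri  2078: Wed/Sat
Both conditions hold in: 2015, 2026, 2037, 2043, 2054, 2065, 2071 — 7.

7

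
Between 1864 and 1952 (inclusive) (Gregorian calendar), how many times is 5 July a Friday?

Track 5 July's weekday year by year (advancing +1, or +2 across a Feb 29):
  1864: Tue  1865: Wed (+1)  1866: Thu (+1)  1867: Fri (+1) ✓  1868: Sun (+2)
  1869: Mon (+1)  1870: Tue (+1)  1871: Wed (+1)  1872: Fri (+2) ✓  1873: Sat (+1)
  1874: Sun (+1)  1875: Mon (+1)  1876: Wed (+2)  1877: Thu (+1)  … (61 more years) …
  1939: Wed (+1)  1940: Fri (+2) ✓  1941: Sat (+1)  1942: Sun (+1)  1943: Mon (+1)
  1944: Wed (+2)  1945: Thu (+1)  1946: Fri (+1) ✓  1947: Sat (+1)  1948: Mon (+2)
  1949: Tue (+1)  1950: Wed (+1)  1951: Thu (+1)  1952: Sat (+2)
Friday years: 1867, 1872, 1878, 1889, 1895, 1901, 1907, 1912, 1918, 1929, 1935, 1940, 1946 — 13 in total.

13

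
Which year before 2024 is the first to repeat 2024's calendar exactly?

Two years share a calendar iff Jan 1 falls on the same weekday and both are leap or both are common. 2024: Jan 1 is Monday, leap year.
2023: Jan 1 Sunday, common
2022: Jan 1 Saturday, common
2021: Jan 1 Friday, common
2020: Jan 1 Wednesday, leap
2019: Jan 1 Tuesday, common
2018: Jan 1 Monday, common
2017: Jan 1 Sunday, common
2016: Jan 1 Friday, leap
2015: Jan 1 Thursday, common
2014: Jan 1 Wednesday, common
2013: Jan 1 Tuesday, common
2012: Jan 1 Sunday, leap
2011: Jan 1 Saturday, common
2010: Jan 1 Friday, common
2009: Jan 1 Thursday, common
2008: Jan 1 Tuesday, leap
2007: Jan 1 Monday, common
2006: Jan 1 Sunday, common
2005: Jan 1 Saturday, common
2004: Jan 1 Thursday, leap
2003: Jan 1 Wednesday, common
2002: Jan 1 Tuesday, common
2001: Jan 1 Monday, common
2000: Jan 1 Saturday, leap
1999: Jan 1 Friday, common
1998: Jan 1 Thursday, common
1997: Jan 1 Wednesday, common
1996: Jan 1 Monday, leap
1996 matches on both conditions.

1996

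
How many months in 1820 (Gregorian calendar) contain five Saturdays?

5

A month of length L has five Saturdays iff its first Saturday is on day ≤ L−28 (so day 1–3 in a 31-day month, 1–2 in a 30-day month, day 1 in a leap February).
Checking each month of 1820: Jan starts Sat (31d) ✓; Feb starts Tue (29d); Mar starts Wed (31d); Apr starts Sat (30d) ✓; May starts Mon (31d); Jun starts Thu (30d); Jul starts Sat (31d) ✓; Aug starts Tue (31d); Sep starts Fri (30d) ✓; Oct starts Sun (31d); Nov starts Wed (30d); Dec starts Fri (31d) ✓.
Five-Saturday months: January, April, July, September, December → 5.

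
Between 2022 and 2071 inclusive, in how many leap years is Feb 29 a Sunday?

Leap years in 2022–2071: 12 of them.
Feb 29 weekday advances by 5 (mod 7) from one leap year to the next four years later (or differs when a century non-leap intervenes).
Leap-day weekdays: 2024:Thu 2028:Tue 2032:Sun✓ 2036:Fri 2040:Wed 2044:Mon 2048:Sat 2052:Thu 2056:Tue 2060:Sun✓ 2064:Fri 2068:Wed
Sunday: 2032, 2060 → 2.

2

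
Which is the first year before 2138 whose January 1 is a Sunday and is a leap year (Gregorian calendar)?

Jan 1 advances by 2 weekdays after a leap year and by 1 after a common year.
2138: Jan 1 is Wednesday.
2137: Tuesday
2136: Sunday (leap)
2136 begins on a Sunday and is a leap year.

2136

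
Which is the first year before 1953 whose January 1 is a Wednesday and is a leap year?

1936

Jan 1 advances by 2 weekdays after a leap year and by 1 after a common year.
1953: Jan 1 is Thursday.
1952: Tuesday (leap)
1951: Monday
1950: Sunday
1949: Saturday
1948: Thursday (leap)
1947: Wednesday
1946: Tuesday
1945: Monday
1944: Saturday (leap)
1943: Friday
1942: Thursday
1941: Wednesday
1940: Monday (leap)
1939: Sunday
1938: Saturday
1937: Friday
1936: Wednesday (leap)
1936 begins on a Wednesday and is a leap year.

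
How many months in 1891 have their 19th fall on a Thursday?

Check the 19th of each month of 1891: Jan 19: Mon, Feb 19: Thu, Mar 19: Thu, Apr 19: Sun, May 19: Tue, Jun 19: Fri, Jul 19: Sun, Aug 19: Wed, Sep 19: Sat, Oct 19: Mon, Nov 19: Thu, Dec 19: Sat.
Thursday occurs in February, March, November — 3 months.

3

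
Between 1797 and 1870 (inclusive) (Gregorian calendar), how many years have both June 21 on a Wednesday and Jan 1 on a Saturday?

Check each year's weekday for June 21 and Jan 1:
  1797: Wed/Sun  1798: Thu/Mon  1799: Fri/Tue  1800: Sat/Wed  1801: Sun/Thu  1802: Mon/Fri  1803: Tue/Sat  1804: Thu/Sun  1805: Fri/Tue  1806: Sat/Wed  1807: Sun/Thu  1808: Tue/Fri  1809: Wed/Sun  1810: Thu/Mon  …(46 more)…  1857: Sun/Thu  1858: Mon/Fri  1859: Tue/Sat  1860: Thu/Sun  1861: Fri/Tue  1862: Sat/Wed  1863: Sun/Thu  1864: Tue/Fri  1865: Wed/Sun  1866: Thu/Mon  1867: Fri/Tue  1868: Sun/Wed  1869: Mon/Fri  1870: Tue/Sat
Both conditions hold in: 1820, 1848 — 2.

2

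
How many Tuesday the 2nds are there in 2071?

Check the 2nd of each month of 2071: Jan 2: Fri, Feb 2: Mon, Mar 2: Mon, Apr 2: Thu, May 2: Sat, Jun 2: Tue, Jul 2: Thu, Aug 2: Sun, Sep 2: Wed, Oct 2: Fri, Nov 2: Mon, Dec 2: Wed.
Tuesday occurs in June — 1 month.

1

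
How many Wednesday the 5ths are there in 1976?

1

Check the 5th of each month of 1976: Jan 5: Mon, Feb 5: Thu, Mar 5: Fri, Apr 5: Mon, May 5: Wed, Jun 5: Sat, Jul 5: Mon, Aug 5: Thu, Sep 5: Sun, Oct 5: Tue, Nov 5: Fri, Dec 5: Sun.
Wednesday occurs in May — 1 month.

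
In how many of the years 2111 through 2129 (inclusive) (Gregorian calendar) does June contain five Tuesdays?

June has 30 days; it has five Tuesdays when Tuesday falls among the first (month-length − 28) days — i.e. when June 1 is one of Tuesday/Monday.
June 1 by year: 2111:Mon✓ 2112:Wed 2113:Thu 2114:Fri 2115:Sat 2116:Mon✓ 2117:Tue✓ 2118:Wed 2119:Thu 2120:Sat 2121:Sun 2122:Mon✓ 2123:Tue✓ 2124:Thu 2125:Fri 2126:Sat 2127:Sun 2128:Tue✓ 2129:Wed
Years with five Tuesdays: 2111, 2116, 2117, 2122, 2123, 2128 → 6.

6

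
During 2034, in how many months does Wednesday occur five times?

4

A month of length L has five Wednesdays iff its first Wednesday is on day ≤ L−28 (so day 1–3 in a 31-day month, 1–2 in a 30-day month, day 1 in a leap February).
Checking each month of 2034: Jan starts Sun (31d); Feb starts Wed (28d); Mar starts Wed (31d) ✓; Apr starts Sat (30d); May starts Mon (31d) ✓; Jun starts Thu (30d); Jul starts Sat (31d); Aug starts Tue (31d) ✓; Sep starts Fri (30d); Oct starts Sun (31d); Nov starts Wed (30d) ✓; Dec starts Fri (31d).
Five-Wednesday months: March, May, August, November → 4.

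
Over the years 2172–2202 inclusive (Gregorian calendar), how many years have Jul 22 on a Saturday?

Track Jul 22's weekday year by year (advancing +1, or +2 across a Feb 29):
  2172: Wed  2173: Thu (+1)  2174: Fri (+1)  2175: Sat (+1) ✓  2176: Mon (+2)
  2177: Tue (+1)  2178: Wed (+1)  2179: Thu (+1)  2180: Sat (+2) ✓  2181: Sun (+1)
  2182: Mon (+1)  2183: Tue (+1)  2184: Thu (+2)  2185: Fri (+1)  … (3 more years) …
  2189: Wed (+1)  2190: Thu (+1)  2191: Fri (+1)  2192: Sun (+2)  2193: Mon (+1)
  2194: Tue (+1)  2195: Wed (+1)  2196: Fri (+2)  2197: Sat (+1) ✓  2198: Sun (+1)
  2199: Mon (+1)  2200: Tue (+1)  2201: Wed (+1)  2202: Thu (+1)
Saturday years: 2175, 2180, 2186, 2197 — 4 in total.

4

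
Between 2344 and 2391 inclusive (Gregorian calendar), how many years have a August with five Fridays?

22

August has 31 days; it has five Fridays when Friday falls among the first (month-length − 28) days — i.e. when August 1 is one of Friday/Thursday/Wednesday.
August 1 by year: 2344:Tue 2345:Wed✓ 2346:Thu✓ 2347:Fri✓ 2348:Sun 2349:Mon 2350:Tue 2351:Wed✓ 2352:Fri✓ 2353:Sat 2354:Sun 2355:Mon 2356:Wed✓ 2357:Thu✓ 2358:Fri✓ …(18 more)… 2377:Mon 2378:Tue 2379:Wed✓ 2380:Fri✓ 2381:Sat 2382:Sun 2383:Mon 2384:Wed✓ 2385:Thu✓ 2386:Fri✓ 2387:Sat 2388:Mon 2389:Tue 2390:Wed✓ 2391:Thu✓
Years with five Fridays: 2345, 2346, 2347, 2351, 2352, 2356, 2357, 2358, 2362, 2363, 2368, 2369, 2373, 2374, 2375, 2379, 2380, 2384, 2385, 2386, 2390, 2391 → 22.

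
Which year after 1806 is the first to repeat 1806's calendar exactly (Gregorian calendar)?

1817

Two years share a calendar iff Jan 1 falls on the same weekday and both are leap or both are common. 1806: Jan 1 is Wednesday, common year.
1807: Jan 1 Thursday, common
1808: Jan 1 Friday, leap
1809: Jan 1 Sunday, common
1810: Jan 1 Monday, common
1811: Jan 1 Tuesday, common
1812: Jan 1 Wednesday, leap
1813: Jan 1 Friday, common
1814: Jan 1 Saturday, common
1815: Jan 1 Sunday, common
1816: Jan 1 Monday, leap
1817: Jan 1 Wednesday, common
1817 matches on both conditions.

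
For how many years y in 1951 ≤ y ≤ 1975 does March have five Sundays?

12

March has 31 days; it has five Sundays when Sunday falls among the first (month-length − 28) days — i.e. when March 1 is one of Sunday/Saturday/Friday.
March 1 by year: 1951:Thu 1952:Sat✓ 1953:Sun✓ 1954:Mon 1955:Tue 1956:Thu 1957:Fri✓ 1958:Sat✓ 1959:Sun✓ 1960:Tue 1961:Wed 1962:Thu 1963:Fri✓ 1964:Sun✓ 1965:Mon 1966:Tue 1967:Wed 1968:Fri✓ 1969:Sat✓ 1970:Sun✓ 1971:Mon 1972:Wed 1973:Thu 1974:Fri✓ 1975:Sat✓
Years with five Sundays: 1952, 1953, 1957, 1958, 1959, 1963, 1964, 1968, 1969, 1970, 1974, 1975 → 12.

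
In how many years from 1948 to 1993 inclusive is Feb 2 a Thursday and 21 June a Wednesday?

Check each year's weekday for Feb 2 and 21 June:
  1948: Mon/Mon  1949: Wed/Tue  1950: Thu/Wed ✓  1951: Fri/Thu  1952: Sat/Sat  1953: Mon/Sun  1954: Tue/Mon  1955: Wed/Tue  1956: Thu/Thu  1957: Sat/Fri  1958: Sun/Sat  1959: Mon/Sun  1960: Tue/Tue  1961: Thu/Wed ✓  …(18 more)…  1980: Sat/Sat  1981: Mon/Sun  1982: Tue/Mon  1983: Wed/Tue  1984: Thu/Thu  1985: Sat/Fri  1986: Sun/Sat  1987: Mon/Sun  1988: Tue/Tue  1989: Thu/Wed ✓  1990: Fri/Thu  1991: Sat/Fri  1992: Sun/Sun  1993: Tue/Mon
Both conditions hold in: 1950, 1961, 1967, 1978, 1989 — 5.

5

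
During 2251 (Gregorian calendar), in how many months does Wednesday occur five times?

5

A month of length L has five Wednesdays iff its first Wednesday is on day ≤ L−28 (so day 1–3 in a 31-day month, 1–2 in a 30-day month, day 1 in a leap February).
Checking each month of 2251: Jan starts Wed (31d) ✓; Feb starts Sat (28d); Mar starts Sat (31d); Apr starts Tue (30d) ✓; May starts Thu (31d); Jun starts Sun (30d); Jul starts Tue (31d) ✓; Aug starts Fri (31d); Sep starts Mon (30d); Oct starts Wed (31d) ✓; Nov starts Sat (30d); Dec starts Mon (31d) ✓.
Five-Wednesday months: January, April, July, October, December → 5.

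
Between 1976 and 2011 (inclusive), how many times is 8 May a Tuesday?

5

Track 8 May's weekday year by year (advancing +1, or +2 across a Feb 29):
  1976: Sat  1977: Sun (+1)  1978: Mon (+1)  1979: Tue (+1) ✓  1980: Thu (+2)
  1981: Fri (+1)  1982: Sat (+1)  1983: Sun (+1)  1984: Tue (+2) ✓  1985: Wed (+1)
  1986: Thu (+1)  1987: Fri (+1)  1988: Sun (+2)  1989: Mon (+1)  … (8 more years) …
  1998: Fri (+1)  1999: Sat (+1)  2000: Mon (+2)  2001: Tue (+1) ✓  2002: Wed (+1)
  2003: Thu (+1)  2004: Sat (+2)  2005: Sun (+1)  2006: Mon (+1)  2007: Tue (+1) ✓
  2008: Thu (+2)  2009: Fri (+1)  2010: Sat (+1)  2011: Sun (+1)
Tuesday years: 1979, 1984, 1990, 2001, 2007 — 5 in total.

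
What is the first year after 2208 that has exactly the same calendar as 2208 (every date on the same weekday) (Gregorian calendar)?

2236

Two years share a calendar iff Jan 1 falls on the same weekday and both are leap or both are common. 2208: Jan 1 is Friday, leap year.
2209: Jan 1 Sunday, common
2210: Jan 1 Monday, common
2211: Jan 1 Tuesday, common
2212: Jan 1 Wednesday, leap
2213: Jan 1 Friday, common
2214: Jan 1 Saturday, common
2215: Jan 1 Sunday, common
2216: Jan 1 Monday, leap
2217: Jan 1 Wednesday, common
2218: Jan 1 Thursday, common
2219: Jan 1 Friday, common
2220: Jan 1 Saturday, leap
2221: Jan 1 Monday, common
2222: Jan 1 Tuesday, common
2223: Jan 1 Wednesday, common
2224: Jan 1 Thursday, leap
2225: Jan 1 Saturday, common
2226: Jan 1 Sunday, common
2227: Jan 1 Monday, common
2228: Jan 1 Tuesday, leap
2229: Jan 1 Thursday, common
2230: Jan 1 Friday, common
2231: Jan 1 Saturday, common
2232: Jan 1 Sunday, leap
2233: Jan 1 Tuesday, common
2234: Jan 1 Wednesday, common
2235: Jan 1 Thursday, common
2236: Jan 1 Friday, leap
2236 matches on both conditions.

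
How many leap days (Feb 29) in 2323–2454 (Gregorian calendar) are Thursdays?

Leap years in 2323–2454: 33 of them.
Feb 29 weekday advances by 5 (mod 7) from one leap year to the next four years later (or differs when a century non-leap intervenes).
Leap-day weekdays: 2324:Fri 2328:Wed 2332:Mon 2336:Sat 2340:Thu✓ 2344:Tue 2348:Sun 2352:Fri 2356:Wed 2360:Mon 2364:Sat 2368:Thu✓ 2372:Tue …(7 more)… 2404:Sun 2408:Fri 2412:Wed 2416:Mon 2420:Sat 2424:Thu✓ 2428:Tue 2432:Sun 2436:Fri 2440:Wed 2444:Mon 2448:Sat 2452:Thu✓
Thursday: 2340, 2368, 2396, 2424, 2452 → 5.

5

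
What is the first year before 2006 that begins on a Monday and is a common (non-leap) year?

2001

Jan 1 advances by 2 weekdays after a leap year and by 1 after a common year.
2006: Jan 1 is Sunday.
2005: Saturday
2004: Thursday (leap)
2003: Wednesday
2002: Tuesday
2001: Monday
2001 begins on a Monday and is a common year.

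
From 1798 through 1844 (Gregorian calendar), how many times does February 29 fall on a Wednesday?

Leap years in 1798–1844: 11 of them.
Feb 29 weekday advances by 5 (mod 7) from one leap year to the next four years later (or differs when a century non-leap intervenes).
Leap-day weekdays: 1804:Wed✓ 1808:Mon 1812:Sat 1816:Thu 1820:Tue 1824:Sun 1828:Fri 1832:Wed✓ 1836:Mon 1840:Sat 1844:Thu
Wednesday: 1804, 1832 → 2.

2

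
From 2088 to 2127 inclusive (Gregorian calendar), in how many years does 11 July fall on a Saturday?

Track 11 July's weekday year by year (advancing +1, or +2 across a Feb 29):
  2088: Sun  2089: Mon (+1)  2090: Tue (+1)  2091: Wed (+1)  2092: Fri (+2)
  2093: Sat (+1) ✓  2094: Sun (+1)  2095: Mon (+1)  2096: Wed (+2)  2097: Thu (+1)
  2098: Fri (+1)  2099: Sat (+1) ✓  2100: Sun (+1)  2101: Mon (+1)  … (12 more years) …
  2114: Wed (+1)  2115: Thu (+1)  2116: Sat (+2) ✓  2117: Sun (+1)  2118: Mon (+1)
  2119: Tue (+1)  2120: Thu (+2)  2121: Fri (+1)  2122: Sat (+1) ✓  2123: Sun (+1)
  2124: Tue (+2)  2125: Wed (+1)  2126: Thu (+1)  2127: Fri (+1)
Saturday years: 2093, 2099, 2105, 2111, 2116, 2122 — 6 in total.

6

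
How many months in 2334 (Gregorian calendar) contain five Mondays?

A month of length L has five Mondays iff its first Monday is on day ≤ L−28 (so day 1–3 in a 31-day month, 1–2 in a 30-day month, day 1 in a leap February).
Checking each month of 2334: Jan starts Mon (31d) ✓; Feb starts Thu (28d); Mar starts Thu (31d); Apr starts Sun (30d) ✓; May starts Tue (31d); Jun starts Fri (30d); Jul starts Sun (31d) ✓; Aug starts Wed (31d); Sep starts Sat (30d); Oct starts Mon (31d) ✓; Nov starts Thu (30d); Dec starts Sat (31d) ✓.
Five-Monday months: January, April, July, October, December → 5.

5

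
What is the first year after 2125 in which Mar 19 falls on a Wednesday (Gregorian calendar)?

2127

From one year to the next, a fixed date's weekday advances by 1, or by 2 when a Feb 29 lies between the two dates.
2125: March 19 is Monday.
2126: Tuesday (+1)
2127: Wednesday (+1)
Mar 19 falls on a Wednesday in 2127.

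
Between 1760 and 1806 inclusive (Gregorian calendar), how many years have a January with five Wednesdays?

January has 31 days; it has five Wednesdays when Wednesday falls among the first (month-length − 28) days — i.e. when January 1 is one of Wednesday/Tuesday/Monday.
January 1 by year: 1760:Tue✓ 1761:Thu 1762:Fri 1763:Sat 1764:Sun 1765:Tue✓ 1766:Wed✓ 1767:Thu 1768:Fri 1769:Sun 1770:Mon✓ 1771:Tue✓ 1772:Wed✓ 1773:Fri 1774:Sat …(17 more)… 1792:Sun 1793:Tue✓ 1794:Wed✓ 1795:Thu 1796:Fri 1797:Sun 1798:Mon✓ 1799:Tue✓ 1800:Wed✓ 1801:Thu 1802:Fri 1803:Sat 1804:Sun 1805:Tue✓ 1806:Wed✓
Years with five Wednesdays: 1760, 1765, 1766, 1770, 1771, 1772, 1776, 1777, 1781, 1782, 1783, 1787, 1788, 1793, 1794, 1798, 1799, 1800, 1805, 1806 → 20.

20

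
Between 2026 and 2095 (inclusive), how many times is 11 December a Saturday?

Track 11 December's weekday year by year (advancing +1, or +2 across a Feb 29):
  2026: Fri  2027: Sat (+1) ✓  2028: Mon (+2)  2029: Tue (+1)  2030: Wed (+1)
  2031: Thu (+1)  2032: Sat (+2) ✓  2033: Sun (+1)  2034: Mon (+1)  2035: Tue (+1)
  2036: Thu (+2)  2037: Fri (+1)  2038: Sat (+1) ✓  2039: Sun (+1)  … (42 more years) …
  2082: Fri (+1)  2083: Sat (+1) ✓  2084: Mon (+2)  2085: Tue (+1)  2086: Wed (+1)
  2087: Thu (+1)  2088: Sat (+2) ✓  2089: Sun (+1)  2090: Mon (+1)  2091: Tue (+1)
  2092: Thu (+2)  2093: Fri (+1)  2094: Sat (+1) ✓  2095: Sun (+1)
Saturday years: 2027, 2032, 2038, 2049, 2055, 2060, 2066, 2077, 2083, 2088, 2094 — 11 in total.

11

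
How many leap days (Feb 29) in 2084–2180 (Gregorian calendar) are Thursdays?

3

Leap years in 2084–2180: 24 of them.
Feb 29 weekday advances by 5 (mod 7) from one leap year to the next four years later (or differs when a century non-leap intervenes).
Leap-day weekdays: 2084:Tue 2088:Sun 2092:Fri 2096:Wed 2104:Fri 2108:Wed 2112:Mon 2116:Sat 2120:Thu✓ 2124:Tue 2128:Sun 2132:Fri 2136:Wed 2140:Mon 2144:Sat 2148:Thu✓ 2152:Tue 2156:Sun 2160:Fri 2164:Wed 2168:Mon 2172:Sat 2176:Thu✓ 2180:Tue
Thursday: 2120, 2148, 2176 → 3.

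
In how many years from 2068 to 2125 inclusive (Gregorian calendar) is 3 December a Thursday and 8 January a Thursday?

7

Check each year's weekday for 3 December and 8 January:
  2068: Mon/Sun  2069: Tue/Tue  2070: Wed/Wed  2071: Thu/Thu ✓  2072: Sat/Fri  2073: Sun/Sun  2074: Mon/Mon  2075: Tue/Tue  2076: Thu/Wed  2077: Fri/Fri  2078: Sat/Sat  2079: Sun/Sun  2080: Tue/Mon  2081: Wed/Wed  …(30 more)…  2112: Sat/Fri  2113: Sun/Sun  2114: Mon/Mon  2115: Tue/Tue  2116: Thu/Wed  2117: Fri/Fri  2118: Sat/Sat  2119: Sun/Sun  2120: Tue/Mon  2121: Wed/Wed  2122: Thu/Thu ✓  2123: Fri/Fri  2124: Sun/Sat  2125: Mon/Mon
Both conditions hold in: 2071, 2082, 2093, 2099, 2105, 2111, 2122 — 7.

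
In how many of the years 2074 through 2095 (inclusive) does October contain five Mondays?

9

October has 31 days; it has five Mondays when Monday falls among the first (month-length − 28) days — i.e. when October 1 is one of Monday/Sunday/Saturday.
October 1 by year: 2074:Mon✓ 2075:Tue 2076:Thu 2077:Fri 2078:Sat✓ 2079:Sun✓ 2080:Tue 2081:Wed 2082:Thu 2083:Fri 2084:Sun✓ 2085:Mon✓ 2086:Tue 2087:Wed 2088:Fri 2089:Sat✓ 2090:Sun✓ 2091:Mon✓ 2092:Wed 2093:Thu 2094:Fri 2095:Sat✓
Years with five Mondays: 2074, 2078, 2079, 2084, 2085, 2089, 2090, 2091, 2095 → 9.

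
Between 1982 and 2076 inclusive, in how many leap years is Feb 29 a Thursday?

Leap years in 1982–2076: 24 of them.
Feb 29 weekday advances by 5 (mod 7) from one leap year to the next four years later (or differs when a century non-leap intervenes).
Leap-day weekdays: 1984:Wed 1988:Mon 1992:Sat 1996:Thu✓ 2000:Tue 2004:Sun 2008:Fri 2012:Wed 2016:Mon 2020:Sat 2024:Thu✓ 2028:Tue 2032:Sun 2036:Fri 2040:Wed 2044:Mon 2048:Sat 2052:Thu✓ 2056:Tue 2060:Sun 2064:Fri 2068:Wed 2072:Mon 2076:Sat
Thursday: 1996, 2024, 2052 → 3.

3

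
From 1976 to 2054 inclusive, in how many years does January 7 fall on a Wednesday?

12

Track January 7's weekday year by year (advancing +1, or +2 across a Feb 29):
  1976: Wed ✓  1977: Fri (+2)  1978: Sat (+1)  1979: Sun (+1)  1980: Mon (+1)
  1981: Wed (+2) ✓  1982: Thu (+1)  1983: Fri (+1)  1984: Sat (+1)  1985: Mon (+2)
  1986: Tue (+1)  1987: Wed (+1) ✓  1988: Thu (+1)  1989: Sat (+2)  … (51 more years) …
  2041: Mon (+2)  2042: Tue (+1)  2043: Wed (+1) ✓  2044: Thu (+1)  2045: Sat (+2)
  2046: Sun (+1)  2047: Mon (+1)  2048: Tue (+1)  2049: Thu (+2)  2050: Fri (+1)
  2051: Sat (+1)  2052: Sun (+1)  2053: Tue (+2)  2054: Wed (+1) ✓
Wednesday years: 1976, 1981, 1987, 1998, 2004, 2009, 2015, 2026, 2032, 2037, 2043, 2054 — 12 in total.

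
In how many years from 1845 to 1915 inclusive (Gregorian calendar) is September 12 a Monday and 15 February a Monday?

3

Check each year's weekday for September 12 and 15 February:
  1845: Fri/Sat  1846: Sat/Sun  1847: Sun/Mon  1848: Tue/Tue  1849: Wed/Thu  1850: Thu/Fri  1851: Fri/Sat  1852: Sun/Sun  1853: Mon/Tue  1854: Tue/Wed  1855: Wed/Thu  1856: Fri/Fri  1857: Sat/Sun  1858: Sun/Mon  …(43 more)…  1902: Fri/Sat  1903: Sat/Sun  1904: Mon/Mon ✓  1905: Tue/Wed  1906: Wed/Thu  1907: Thu/Fri  1908: Sat/Sat  1909: Sun/Mon  1910: Mon/Tue  1911: Tue/Wed  1912: Thu/Thu  1913: Fri/Sat  1914: Sat/Sun  1915: Sun/Mon
Both conditions hold in: 1864, 1892, 1904 — 3.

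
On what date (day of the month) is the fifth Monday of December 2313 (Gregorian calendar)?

December 1, 2313 is a Monday, so the first Monday is the 1st.
The fifth Monday is 1 + 28 = 29.

29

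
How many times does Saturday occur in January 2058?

January 2058 has 31 days and begins on Tuesday.
The first Saturday is January 5.
Saturdays fall on 5, 12, 19, 26 — that's 4.

4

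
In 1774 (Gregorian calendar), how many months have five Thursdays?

4

A month of length L has five Thursdays iff its first Thursday is on day ≤ L−28 (so day 1–3 in a 31-day month, 1–2 in a 30-day month, day 1 in a leap February).
Checking each month of 1774: Jan starts Sat (31d); Feb starts Tue (28d); Mar starts Tue (31d) ✓; Apr starts Fri (30d); May starts Sun (31d); Jun starts Wed (30d) ✓; Jul starts Fri (31d); Aug starts Mon (31d); Sep starts Thu (30d) ✓; Oct starts Sat (31d); Nov starts Tue (30d); Dec starts Thu (31d) ✓.
Five-Thursday months: March, June, September, December → 4.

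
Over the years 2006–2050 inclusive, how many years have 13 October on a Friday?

Track 13 October's weekday year by year (advancing +1, or +2 across a Feb 29):
  2006: Fri ✓  2007: Sat (+1)  2008: Mon (+2)  2009: Tue (+1)  2010: Wed (+1)
  2011: Thu (+1)  2012: Sat (+2)  2013: Sun (+1)  2014: Mon (+1)  2015: Tue (+1)
  2016: Thu (+2)  2017: Fri (+1) ✓  2018: Sat (+1)  2019: Sun (+1)  … (17 more years) …
  2037: Tue (+1)  2038: Wed (+1)  2039: Thu (+1)  2040: Sat (+2)  2041: Sun (+1)
  2042: Mon (+1)  2043: Tue (+1)  2044: Thu (+2)  2045: Fri (+1) ✓  2046: Sat (+1)
  2047: Sun (+1)  2048: Tue (+2)  2049: Wed (+1)  2050: Thu (+1)
Friday years: 2006, 2017, 2023, 2028, 2034, 2045 — 6 in total.

6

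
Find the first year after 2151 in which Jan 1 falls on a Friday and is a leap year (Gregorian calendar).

Jan 1 advances by 2 weekdays after a leap year and by 1 after a common year.
2151: Jan 1 is Friday.
2152: Saturday (leap)
2153: Monday
2154: Tuesday
2155: Wednesday
2156: Thursday (leap)
2157: Saturday
2158: Sunday
2159: Monday
2160: Tuesday (leap)
2161: Thursday
2162: Friday
2163: Saturday
2164: Sunday (leap)
2165: Tuesday
2166: Wednesday
2167: Thursday
2168: Friday (leap)
2168 begins on a Friday and is a leap year.

2168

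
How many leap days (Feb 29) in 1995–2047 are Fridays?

2

Leap years in 1995–2047: 13 of them.
Feb 29 weekday advances by 5 (mod 7) from one leap year to the next four years later (or differs when a century non-leap intervenes).
Leap-day weekdays: 1996:Thu 2000:Tue 2004:Sun 2008:Fri✓ 2012:Wed 2016:Mon 2020:Sat 2024:Thu 2028:Tue 2032:Sun 2036:Fri✓ 2040:Wed 2044:Mon
Friday: 2008, 2036 → 2.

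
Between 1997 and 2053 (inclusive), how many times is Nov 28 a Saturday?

Track Nov 28's weekday year by year (advancing +1, or +2 across a Feb 29):
  1997: Fri  1998: Sat (+1) ✓  1999: Sun (+1)  2000: Tue (+2)  2001: Wed (+1)
  2002: Thu (+1)  2003: Fri (+1)  2004: Sun (+2)  2005: Mon (+1)  2006: Tue (+1)
  2007: Wed (+1)  2008: Fri (+2)  2009: Sat (+1) ✓  2010: Sun (+1)  … (29 more years) …
  2040: Wed (+2)  2041: Thu (+1)  2042: Fri (+1)  2043: Sat (+1) ✓  2044: Mon (+2)
  2045: Tue (+1)  2046: Wed (+1)  2047: Thu (+1)  2048: Sat (+2) ✓  2049: Sun (+1)
  2050: Mon (+1)  2051: Tue (+1)  2052: Thu (+2)  2053: Fri (+1)
Saturday years: 1998, 2009, 2015, 2020, 2026, 2037, 2043, 2048 — 8 in total.

8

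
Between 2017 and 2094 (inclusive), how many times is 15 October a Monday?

11

Track 15 October's weekday year by year (advancing +1, or +2 across a Feb 29):
  2017: Sun  2018: Mon (+1) ✓  2019: Tue (+1)  2020: Thu (+2)  2021: Fri (+1)
  2022: Sat (+1)  2023: Sun (+1)  2024: Tue (+2)  2025: Wed (+1)  2026: Thu (+1)
  2027: Fri (+1)  2028: Sun (+2)  2029: Mon (+1) ✓  2030: Tue (+1)  … (50 more years) …
  2081: Wed (+1)  2082: Thu (+1)  2083: Fri (+1)  2084: Sun (+2)  2085: Mon (+1) ✓
  2086: Tue (+1)  2087: Wed (+1)  2088: Fri (+2)  2089: Sat (+1)  2090: Sun (+1)
  2091: Mon (+1) ✓  2092: Wed (+2)  2093: Thu (+1)  2094: Fri (+1)
Monday years: 2018, 2029, 2035, 2040, 2046, 2057, 2063, 2068, 2074, 2085, 2091 — 11 in total.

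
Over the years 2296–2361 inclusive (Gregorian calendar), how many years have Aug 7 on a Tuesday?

9

Track Aug 7's weekday year by year (advancing +1, or +2 across a Feb 29):
  2296: Fri  2297: Sat (+1)  2298: Sun (+1)  2299: Mon (+1)  2300: Tue (+1) ✓
  2301: Wed (+1)  2302: Thu (+1)  2303: Fri (+1)  2304: Sun (+2)  2305: Mon (+1)
  2306: Tue (+1) ✓  2307: Wed (+1)  2308: Fri (+2)  2309: Sat (+1)  … (38 more years) …
  2348: Sat (+2)  2349: Sun (+1)  2350: Mon (+1)  2351: Tue (+1) ✓  2352: Thu (+2)
  2353: Fri (+1)  2354: Sat (+1)  2355: Sun (+1)  2356: Tue (+2) ✓  2357: Wed (+1)
  2358: Thu (+1)  2359: Fri (+1)  2360: Sun (+2)  2361: Mon (+1)
Tuesday years: 2300, 2306, 2317, 2323, 2328, 2334, 2345, 2351, 2356 — 9 in total.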